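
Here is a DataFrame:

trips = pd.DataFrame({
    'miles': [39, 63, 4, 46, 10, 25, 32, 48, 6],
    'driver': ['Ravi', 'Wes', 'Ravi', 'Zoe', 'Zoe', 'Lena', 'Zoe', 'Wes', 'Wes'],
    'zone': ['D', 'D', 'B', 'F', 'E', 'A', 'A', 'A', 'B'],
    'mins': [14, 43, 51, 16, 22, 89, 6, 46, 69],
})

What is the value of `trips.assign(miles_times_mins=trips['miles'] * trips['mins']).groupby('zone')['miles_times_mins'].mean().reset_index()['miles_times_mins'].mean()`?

add column miles_times_mins = trips['miles'] * trips['mins']:
   miles driver zone  mins  miles_times_mins
0     39   Ravi    D    14               546
1     63    Wes    D    43              2709
2      4   Ravi    B    51               204
3     46    Zoe    F    16               736
4     10    Zoe    E    22               220
5     25   Lena    A    89              2225
6     32    Zoe    A     6               192
7     48    Wes    A    46              2208
8      6    Wes    B    69               414
group by zone, mean of miles_times_mins:
zone
A    1541.666667
B     309.000000
D    1627.500000
E     220.000000
F     736.000000
Name: miles_times_mins, dtype: float64
reset_index():
  zone  miles_times_mins
0    A       1541.666667
1    B        309.000000
2    D       1627.500000
3    E        220.000000
4    F        736.000000
mean of column 'miles_times_mins' → 886.833333333

886.833333333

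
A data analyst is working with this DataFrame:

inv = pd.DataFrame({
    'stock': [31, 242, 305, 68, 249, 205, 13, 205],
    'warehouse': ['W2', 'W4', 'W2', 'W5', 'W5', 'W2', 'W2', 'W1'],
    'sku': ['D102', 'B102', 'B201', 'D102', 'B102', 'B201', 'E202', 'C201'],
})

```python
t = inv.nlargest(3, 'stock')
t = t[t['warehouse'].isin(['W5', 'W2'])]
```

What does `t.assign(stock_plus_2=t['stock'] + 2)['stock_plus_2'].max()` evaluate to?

307

take 3 rows with largest stock:
   stock warehouse   sku
2    305        W2  B201
4    249        W5  B102
1    242        W4  B102
filter rows where warehouse in ['W5', 'W2']:
   stock warehouse   sku
2    305        W2  B201
4    249        W5  B102
add column stock_plus_2 = t['stock'] + 2:
   stock warehouse   sku  stock_plus_2
2    305        W2  B201           307
4    249        W5  B102           251
Finally, max of column 'stock_plus_2' = 307.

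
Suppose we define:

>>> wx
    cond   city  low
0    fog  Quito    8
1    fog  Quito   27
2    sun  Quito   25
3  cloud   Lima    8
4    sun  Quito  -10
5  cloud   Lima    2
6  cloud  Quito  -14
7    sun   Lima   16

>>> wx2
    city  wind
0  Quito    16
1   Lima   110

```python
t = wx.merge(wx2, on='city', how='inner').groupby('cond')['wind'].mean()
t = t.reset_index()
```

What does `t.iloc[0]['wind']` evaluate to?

merge on 'city' (how='inner') → 8 rows:
    cond   city  low  wind
0    fog  Quito    8    16
1    fog  Quito   27    16
2    sun  Quito   25    16
3  cloud   Lima    8   110
4    sun  Quito  -10    16
5  cloud   Lima    2   110
6  cloud  Quito  -14    16
7    sun   Lima   16   110
group by cond, mean of wind:
cond
cloud    78.666667
fog      16.000000
sun      47.333333
Name: wind, dtype: float64
reset_index():
    cond       wind
0  cloud  78.666667
1    fog  16.000000
2    sun  47.333333
value at position 0, column 'wind' → 78.6666666667

78.6666666667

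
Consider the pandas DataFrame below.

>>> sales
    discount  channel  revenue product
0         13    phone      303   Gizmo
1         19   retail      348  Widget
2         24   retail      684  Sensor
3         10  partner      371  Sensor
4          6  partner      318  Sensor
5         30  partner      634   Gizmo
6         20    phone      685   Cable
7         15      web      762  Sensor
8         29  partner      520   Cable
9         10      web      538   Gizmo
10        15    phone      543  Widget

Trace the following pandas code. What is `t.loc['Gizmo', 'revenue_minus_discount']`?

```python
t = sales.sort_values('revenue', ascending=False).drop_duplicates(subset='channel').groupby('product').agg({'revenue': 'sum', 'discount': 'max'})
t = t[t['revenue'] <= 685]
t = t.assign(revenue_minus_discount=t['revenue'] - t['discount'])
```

604

sort by revenue descending:
    discount  channel  revenue product
7         15      web      762  Sensor
6         20    phone      685   Cable
2         24   retail      684  Sensor
5         30  partner      634   Gizmo
10        15    phone      543  Widget
9         10      web      538   Gizmo
8         29  partner      520   Cable
3         10  partner      371  Sensor
1         19   retail      348  Widget
4          6  partner      318  Sensor
0         13    phone      303   Gizmo
drop duplicate channel (keep=first):
   discount  channel  revenue product
7        15      web      762  Sensor
6        20    phone      685   Cable
2        24   retail      684  Sensor
5        30  partner      634   Gizmo
group by product: sum(revenue), max(discount):
         revenue  discount
product                   
Cable        685        20
Gizmo        634        30
Sensor      1446        24
filter rows where revenue <= 685:
         revenue  discount
product                   
Cable        685        20
Gizmo        634        30
add column revenue_minus_discount = t['revenue'] - t['discount']:
         revenue  discount  revenue_minus_discount
product                                           
Cable        685        20                     665
Gizmo        634        30                     604
Taking the value at row 'Gizmo', column 'revenue_minus_discount' gives 604.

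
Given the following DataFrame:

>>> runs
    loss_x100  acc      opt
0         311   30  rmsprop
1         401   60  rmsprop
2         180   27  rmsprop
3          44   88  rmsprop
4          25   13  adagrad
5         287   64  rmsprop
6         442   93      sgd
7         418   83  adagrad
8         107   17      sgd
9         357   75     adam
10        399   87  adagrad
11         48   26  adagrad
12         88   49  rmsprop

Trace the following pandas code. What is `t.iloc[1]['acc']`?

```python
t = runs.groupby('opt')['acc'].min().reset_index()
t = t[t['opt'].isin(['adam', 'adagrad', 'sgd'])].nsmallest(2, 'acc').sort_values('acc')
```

group by opt, min of acc:
opt
adagrad    13
adam       75
rmsprop    27
sgd        17
Name: acc, dtype: int64
reset_index():
       opt  acc
0  adagrad   13
1     adam   75
2  rmsprop   27
3      sgd   17
filter rows where opt in ['adam', 'adagrad', 'sgd']:
       opt  acc
0  adagrad   13
1     adam   75
3      sgd   17
take 2 rows with smallest acc:
       opt  acc
0  adagrad   13
3      sgd   17
sort by acc:
       opt  acc
0  adagrad   13
3      sgd   17
Then the value at position 1, column 'acc': 17

17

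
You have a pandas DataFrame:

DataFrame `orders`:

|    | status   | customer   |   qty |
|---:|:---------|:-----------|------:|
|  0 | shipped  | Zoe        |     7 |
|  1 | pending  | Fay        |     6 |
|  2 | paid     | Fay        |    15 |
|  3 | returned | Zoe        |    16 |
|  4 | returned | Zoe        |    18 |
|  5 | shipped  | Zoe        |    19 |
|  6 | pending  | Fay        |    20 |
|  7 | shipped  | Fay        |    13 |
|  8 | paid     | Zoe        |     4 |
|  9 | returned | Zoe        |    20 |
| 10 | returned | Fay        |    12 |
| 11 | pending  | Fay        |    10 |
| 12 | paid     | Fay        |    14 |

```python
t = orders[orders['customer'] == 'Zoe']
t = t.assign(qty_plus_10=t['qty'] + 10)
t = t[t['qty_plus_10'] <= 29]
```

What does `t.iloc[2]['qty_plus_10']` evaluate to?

filter rows where customer == 'Zoe':
     status customer  qty
0   shipped      Zoe    7
3  returned      Zoe   16
4  returned      Zoe   18
5   shipped      Zoe   19
8      paid      Zoe    4
9  returned      Zoe   20
add column qty_plus_10 = t['qty'] + 10:
     status customer  qty  qty_plus_10
0   shipped      Zoe    7           17
3  returned      Zoe   16           26
4  returned      Zoe   18           28
5   shipped      Zoe   19           29
8      paid      Zoe    4           14
9  returned      Zoe   20           30
filter rows where qty_plus_10 <= 29:
     status customer  qty  qty_plus_10
0   shipped      Zoe    7           17
3  returned      Zoe   16           26
4  returned      Zoe   18           28
5   shipped      Zoe   19           29
8      paid      Zoe    4           14
Finally, value at position 2, column 'qty_plus_10' = 28.

28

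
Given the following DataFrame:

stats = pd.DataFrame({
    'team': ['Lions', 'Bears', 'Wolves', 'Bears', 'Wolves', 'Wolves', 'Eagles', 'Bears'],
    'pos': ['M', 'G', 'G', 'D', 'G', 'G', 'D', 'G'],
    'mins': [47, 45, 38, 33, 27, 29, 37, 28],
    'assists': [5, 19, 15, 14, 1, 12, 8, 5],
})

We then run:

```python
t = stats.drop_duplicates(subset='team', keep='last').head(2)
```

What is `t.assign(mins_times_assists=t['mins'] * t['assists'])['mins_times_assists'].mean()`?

291.5

drop duplicate team (keep=last):
     team pos  mins  assists
0   Lions   M    47        5
5  Wolves   G    29       12
6  Eagles   D    37        8
7   Bears   G    28        5
take first 2 rows:
     team pos  mins  assists
0   Lions   M    47        5
5  Wolves   G    29       12
add column mins_times_assists = t['mins'] * t['assists']:
     team pos  mins  assists  mins_times_assists
0   Lions   M    47        5                 235
5  Wolves   G    29       12                 348
The mean of column 'mins_times_assists' is 291.5.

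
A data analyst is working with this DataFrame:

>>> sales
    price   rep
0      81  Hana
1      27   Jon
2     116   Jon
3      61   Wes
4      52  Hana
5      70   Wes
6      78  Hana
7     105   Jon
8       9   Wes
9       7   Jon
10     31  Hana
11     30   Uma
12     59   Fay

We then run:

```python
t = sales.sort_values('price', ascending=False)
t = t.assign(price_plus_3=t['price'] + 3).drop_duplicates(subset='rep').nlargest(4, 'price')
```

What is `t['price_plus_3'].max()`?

119

sort by price descending:
    price   rep
2     116   Jon
7     105   Jon
0      81  Hana
6      78  Hana
5      70   Wes
3      61   Wes
12     59   Fay
4      52  Hana
10     31  Hana
11     30   Uma
1      27   Jon
8       9   Wes
9       7   Jon
add column price_plus_3 = t['price'] + 3:
    price   rep  price_plus_3
2     116   Jon           119
7     105   Jon           108
0      81  Hana            84
6      78  Hana            81
5      70   Wes            73
3      61   Wes            64
12     59   Fay            62
4      52  Hana            55
10     31  Hana            34
11     30   Uma            33
1      27   Jon            30
8       9   Wes            12
9       7   Jon            10
drop duplicate rep (keep=first):
    price   rep  price_plus_3
2     116   Jon           119
0      81  Hana            84
5      70   Wes            73
12     59   Fay            62
11     30   Uma            33
take 4 rows with largest price:
    price   rep  price_plus_3
2     116   Jon           119
0      81  Hana            84
5      70   Wes            73
12     59   Fay            62
Reading off the max of column 'price_plus_3', we get 119.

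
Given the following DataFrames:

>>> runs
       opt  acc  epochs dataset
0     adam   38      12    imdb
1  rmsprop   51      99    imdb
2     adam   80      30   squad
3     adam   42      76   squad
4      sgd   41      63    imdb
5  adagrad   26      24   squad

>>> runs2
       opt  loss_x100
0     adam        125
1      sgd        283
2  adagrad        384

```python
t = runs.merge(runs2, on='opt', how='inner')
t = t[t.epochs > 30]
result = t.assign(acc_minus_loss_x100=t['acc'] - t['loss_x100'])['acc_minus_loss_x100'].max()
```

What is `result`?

merge on 'opt' (how='inner') → 5 rows:
       opt  acc  epochs dataset  loss_x100
0     adam   38      12    imdb        125
1     adam   80      30   squad        125
2     adam   42      76   squad        125
3      sgd   41      63    imdb        283
4  adagrad   26      24   squad        384
filter rows where epochs > 30:
    opt  acc  epochs dataset  loss_x100
2  adam   42      76   squad        125
3   sgd   41      63    imdb        283
add column acc_minus_loss_x100 = t['acc'] - t['loss_x100']:
    opt  acc  epochs dataset  loss_x100  acc_minus_loss_x100
2  adam   42      76   squad        125                  -83
3   sgd   41      63    imdb        283                 -242

-83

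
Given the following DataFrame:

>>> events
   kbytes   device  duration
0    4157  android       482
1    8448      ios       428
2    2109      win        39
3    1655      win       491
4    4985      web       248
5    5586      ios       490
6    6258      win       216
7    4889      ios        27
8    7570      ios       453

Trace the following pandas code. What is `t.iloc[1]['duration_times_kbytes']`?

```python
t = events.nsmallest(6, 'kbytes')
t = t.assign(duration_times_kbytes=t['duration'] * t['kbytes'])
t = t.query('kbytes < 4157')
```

82251

take 6 rows with smallest kbytes:
   kbytes   device  duration
3    1655      win       491
2    2109      win        39
0    4157  android       482
7    4889      ios        27
4    4985      web       248
5    5586      ios       490
add column duration_times_kbytes = t['duration'] * t['kbytes']:
   kbytes   device  duration  duration_times_kbytes
3    1655      win       491                 812605
2    2109      win        39                  82251
0    4157  android       482                2003674
7    4889      ios        27                 132003
4    4985      web       248                1236280
5    5586      ios       490                2737140
filter rows where kbytes < 4157:
   kbytes device  duration  duration_times_kbytes
3    1655    win       491                 812605
2    2109    win        39                  82251
The value at position 1, column 'duration_times_kbytes' is 82251.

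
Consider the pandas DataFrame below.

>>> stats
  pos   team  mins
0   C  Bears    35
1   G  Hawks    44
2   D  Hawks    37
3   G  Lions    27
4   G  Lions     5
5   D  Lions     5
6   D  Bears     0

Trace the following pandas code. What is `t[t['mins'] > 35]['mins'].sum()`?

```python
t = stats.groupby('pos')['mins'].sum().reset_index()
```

group by pos, sum of mins:
pos
C    35
D    42
G    76
Name: mins, dtype: int64
reset_index():
  pos  mins
0   C    35
1   D    42
2   G    76
filter rows where mins > 35:
  pos  mins
1   D    42
2   G    76
So sum() = 118.

118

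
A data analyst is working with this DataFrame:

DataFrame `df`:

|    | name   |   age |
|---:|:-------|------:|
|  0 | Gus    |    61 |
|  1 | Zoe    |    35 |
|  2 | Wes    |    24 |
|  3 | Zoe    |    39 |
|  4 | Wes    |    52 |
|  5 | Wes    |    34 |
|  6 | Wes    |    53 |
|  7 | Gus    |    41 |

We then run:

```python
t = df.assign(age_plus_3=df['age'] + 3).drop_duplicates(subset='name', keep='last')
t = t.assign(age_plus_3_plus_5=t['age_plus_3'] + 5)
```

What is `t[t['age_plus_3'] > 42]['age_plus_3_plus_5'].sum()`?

add column age_plus_3 = df['age'] + 3:
  name  age  age_plus_3
0  Gus   61          64
1  Zoe   35          38
2  Wes   24          27
3  Zoe   39          42
4  Wes   52          55
5  Wes   34          37
6  Wes   53          56
7  Gus   41          44
drop duplicate name (keep=last):
  name  age  age_plus_3
3  Zoe   39          42
6  Wes   53          56
7  Gus   41          44
add column age_plus_3_plus_5 = t['age_plus_3'] + 5:
  name  age  age_plus_3  age_plus_3_plus_5
3  Zoe   39          42                 47
6  Wes   53          56                 61
7  Gus   41          44                 49
filter rows where age_plus_3 > 42:
  name  age  age_plus_3  age_plus_3_plus_5
6  Wes   53          56                 61
7  Gus   41          44                 49
Taking the sum of column 'age_plus_3_plus_5' gives 110.

110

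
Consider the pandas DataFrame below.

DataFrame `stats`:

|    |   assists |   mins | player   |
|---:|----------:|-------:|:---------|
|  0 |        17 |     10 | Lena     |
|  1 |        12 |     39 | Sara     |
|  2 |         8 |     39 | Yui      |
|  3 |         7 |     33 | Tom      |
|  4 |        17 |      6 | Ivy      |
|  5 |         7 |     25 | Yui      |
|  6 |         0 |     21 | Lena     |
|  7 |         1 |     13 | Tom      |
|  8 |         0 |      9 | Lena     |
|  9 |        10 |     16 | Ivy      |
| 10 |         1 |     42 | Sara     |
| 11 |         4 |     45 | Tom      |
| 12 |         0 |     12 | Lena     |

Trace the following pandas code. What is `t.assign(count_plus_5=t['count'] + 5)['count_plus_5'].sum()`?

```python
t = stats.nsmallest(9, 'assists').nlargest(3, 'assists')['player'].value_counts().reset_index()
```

take 9 rows with smallest assists:
    assists  mins player
6         0    21   Lena
8         0     9   Lena
12        0    12   Lena
7         1    13    Tom
10        1    42   Sara
11        4    45    Tom
3         7    33    Tom
5         7    25    Yui
2         8    39    Yui
take 3 rows with largest assists:
   assists  mins player
2        8    39    Yui
3        7    33    Tom
5        7    25    Yui
value_counts of player:
player
Yui    2
Tom    1
Name: count, dtype: int64
reset_index():
  player  count
0    Yui      2
1    Tom      1
add column count_plus_5 = t['count'] + 5:
  player  count  count_plus_5
0    Yui      2             7
1    Tom      1             6
Hence 13.

13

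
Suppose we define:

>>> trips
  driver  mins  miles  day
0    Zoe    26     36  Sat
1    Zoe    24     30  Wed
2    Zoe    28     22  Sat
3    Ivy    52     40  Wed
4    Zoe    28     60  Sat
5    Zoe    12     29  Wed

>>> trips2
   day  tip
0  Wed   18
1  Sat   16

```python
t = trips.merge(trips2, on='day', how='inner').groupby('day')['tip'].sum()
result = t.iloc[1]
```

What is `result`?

54

merge on 'day' (how='inner') → 6 rows:
  driver  mins  miles  day  tip
0    Zoe    26     36  Sat   16
1    Zoe    24     30  Wed   18
2    Zoe    28     22  Sat   16
3    Ivy    52     40  Wed   18
4    Zoe    28     60  Sat   16
5    Zoe    12     29  Wed   18
group by day, sum of tip:
day
Sat    48
Wed    54
Name: tip, dtype: int64
Hence 54.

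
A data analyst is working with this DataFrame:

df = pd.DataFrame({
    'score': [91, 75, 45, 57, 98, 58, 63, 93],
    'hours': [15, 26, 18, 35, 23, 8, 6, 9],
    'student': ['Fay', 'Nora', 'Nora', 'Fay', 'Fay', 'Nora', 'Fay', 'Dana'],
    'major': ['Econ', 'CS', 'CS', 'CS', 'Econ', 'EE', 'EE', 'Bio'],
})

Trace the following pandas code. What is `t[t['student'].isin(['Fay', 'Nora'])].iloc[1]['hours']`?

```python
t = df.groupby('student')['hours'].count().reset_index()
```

3

group by student, count of hours:
student
Dana    1
Fay     4
Nora    3
Name: hours, dtype: int64
reset_index():
  student  hours
0    Dana      1
1     Fay      4
2    Nora      3
filter rows where student in ['Fay', 'Nora']:
  student  hours
1     Fay      4
2    Nora      3
Taking the value at position 1, column 'hours' gives 3.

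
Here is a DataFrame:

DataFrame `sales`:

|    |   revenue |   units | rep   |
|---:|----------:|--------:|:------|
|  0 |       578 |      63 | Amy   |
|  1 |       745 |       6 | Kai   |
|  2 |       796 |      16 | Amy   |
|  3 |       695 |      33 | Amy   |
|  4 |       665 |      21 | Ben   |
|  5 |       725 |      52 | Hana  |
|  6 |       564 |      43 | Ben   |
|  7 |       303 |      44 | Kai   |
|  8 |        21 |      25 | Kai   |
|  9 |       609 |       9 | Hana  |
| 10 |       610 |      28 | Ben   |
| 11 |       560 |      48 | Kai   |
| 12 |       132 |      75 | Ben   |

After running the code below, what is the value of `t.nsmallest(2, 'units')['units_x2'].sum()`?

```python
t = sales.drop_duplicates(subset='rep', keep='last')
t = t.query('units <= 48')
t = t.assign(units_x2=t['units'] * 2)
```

drop duplicate rep (keep=last):
    revenue  units   rep
3       695     33   Amy
9       609      9  Hana
11      560     48   Kai
12      132     75   Ben
filter rows where units <= 48:
    revenue  units   rep
3       695     33   Amy
9       609      9  Hana
11      560     48   Kai
add column units_x2 = t['units'] * 2:
    revenue  units   rep  units_x2
3       695     33   Amy        66
9       609      9  Hana        18
11      560     48   Kai        96
take 2 rows with smallest units:
   revenue  units   rep  units_x2
9      609      9  Hana        18
3      695     33   Amy        66
The sum of column 'units_x2' is 84.

84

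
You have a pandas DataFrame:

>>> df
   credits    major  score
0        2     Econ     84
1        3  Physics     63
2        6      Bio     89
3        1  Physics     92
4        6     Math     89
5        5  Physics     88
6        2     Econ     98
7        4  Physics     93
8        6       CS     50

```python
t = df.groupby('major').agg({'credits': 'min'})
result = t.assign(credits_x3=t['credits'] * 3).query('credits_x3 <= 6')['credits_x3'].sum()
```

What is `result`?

9

group by major, min of credits:
         credits
major           
Bio            6
CS             6
Econ           2
Math           6
Physics        1
add column credits_x3 = t['credits'] * 3:
         credits  credits_x3
major                       
Bio            6          18
CS             6          18
Econ           2           6
Math           6          18
Physics        1           3
filter rows where credits_x3 <= 6:
         credits  credits_x3
major                       
Econ           2           6
Physics        1           3
Then the sum of column 'credits_x3': 9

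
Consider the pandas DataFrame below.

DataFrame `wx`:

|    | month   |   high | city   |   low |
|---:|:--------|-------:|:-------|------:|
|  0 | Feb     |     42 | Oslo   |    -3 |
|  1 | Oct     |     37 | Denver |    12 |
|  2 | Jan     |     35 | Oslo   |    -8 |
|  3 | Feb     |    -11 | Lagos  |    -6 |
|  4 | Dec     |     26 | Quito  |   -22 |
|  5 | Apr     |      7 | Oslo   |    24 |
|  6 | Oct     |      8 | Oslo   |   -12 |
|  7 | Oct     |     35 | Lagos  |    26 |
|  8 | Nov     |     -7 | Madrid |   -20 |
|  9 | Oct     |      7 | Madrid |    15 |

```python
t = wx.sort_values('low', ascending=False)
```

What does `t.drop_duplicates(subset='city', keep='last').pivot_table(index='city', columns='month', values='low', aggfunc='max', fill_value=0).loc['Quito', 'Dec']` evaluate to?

sort by low descending:
  month  high    city  low
7   Oct    35   Lagos   26
5   Apr     7    Oslo   24
9   Oct     7  Madrid   15
1   Oct    37  Denver   12
0   Feb    42    Oslo   -3
3   Feb   -11   Lagos   -6
2   Jan    35    Oslo   -8
6   Oct     8    Oslo  -12
8   Nov    -7  Madrid  -20
4   Dec    26   Quito  -22
drop duplicate city (keep=last):
  month  high    city  low
1   Oct    37  Denver   12
3   Feb   -11   Lagos   -6
6   Oct     8    Oslo  -12
8   Nov    -7  Madrid  -20
4   Dec    26   Quito  -22
pivot: rows=city, cols=month, max(low):
month   Dec  Feb  Nov  Oct
city                      
Denver    0    0    0   12
Lagos     0   -6    0    0
Madrid    0    0  -20    0
Oslo      0    0    0  -12
Quito   -22    0    0    0
Then the value at row 'Quito', column 'Dec': -22

-22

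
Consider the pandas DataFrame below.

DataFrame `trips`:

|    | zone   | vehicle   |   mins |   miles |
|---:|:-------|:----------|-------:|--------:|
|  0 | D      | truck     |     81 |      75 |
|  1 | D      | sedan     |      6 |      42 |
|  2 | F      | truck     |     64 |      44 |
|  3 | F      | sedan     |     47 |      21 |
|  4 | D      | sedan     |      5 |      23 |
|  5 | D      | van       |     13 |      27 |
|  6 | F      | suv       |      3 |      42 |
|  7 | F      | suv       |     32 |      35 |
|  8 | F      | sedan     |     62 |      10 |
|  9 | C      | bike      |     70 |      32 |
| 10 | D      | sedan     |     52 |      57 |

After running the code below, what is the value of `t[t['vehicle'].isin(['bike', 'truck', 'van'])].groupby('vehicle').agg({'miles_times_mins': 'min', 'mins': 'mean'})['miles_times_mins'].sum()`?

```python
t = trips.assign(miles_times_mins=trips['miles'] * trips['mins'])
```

5407

add column miles_times_mins = trips['miles'] * trips['mins']:
   zone vehicle  mins  miles  miles_times_mins
0     D   truck    81     75              6075
1     D   sedan     6     42               252
2     F   truck    64     44              2816
3     F   sedan    47     21               987
4     D   sedan     5     23               115
5     D     van    13     27               351
6     F     suv     3     42               126
7     F     suv    32     35              1120
8     F   sedan    62     10               620
9     C    bike    70     32              2240
10    D   sedan    52     57              2964
filter rows where vehicle in ['bike', 'truck', 'van']:
  zone vehicle  mins  miles  miles_times_mins
0    D   truck    81     75              6075
2    F   truck    64     44              2816
5    D     van    13     27               351
9    C    bike    70     32              2240
group by vehicle: min(miles_times_mins), mean(mins):
         miles_times_mins  mins
vehicle                        
bike                 2240  70.0
truck                2816  72.5
van                   351  13.0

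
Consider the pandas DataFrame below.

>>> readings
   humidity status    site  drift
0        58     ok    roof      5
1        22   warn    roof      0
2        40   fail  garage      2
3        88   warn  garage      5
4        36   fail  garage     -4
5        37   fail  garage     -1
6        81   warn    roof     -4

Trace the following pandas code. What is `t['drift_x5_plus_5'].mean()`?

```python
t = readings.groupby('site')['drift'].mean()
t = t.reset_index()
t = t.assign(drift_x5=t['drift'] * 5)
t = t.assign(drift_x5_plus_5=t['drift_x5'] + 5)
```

group by site, mean of drift:
site
garage    0.500000
roof      0.333333
Name: drift, dtype: float64
reset_index():
     site     drift
0  garage  0.500000
1    roof  0.333333
add column drift_x5 = t['drift'] * 5:
     site     drift  drift_x5
0  garage  0.500000  2.500000
1    roof  0.333333  1.666667
add column drift_x5_plus_5 = t['drift_x5'] + 5:
     site     drift  drift_x5  drift_x5_plus_5
0  garage  0.500000  2.500000         7.500000
1    roof  0.333333  1.666667         6.666667
Reading off the mean of column 'drift_x5_plus_5', we get 7.08333333333.

7.08333333333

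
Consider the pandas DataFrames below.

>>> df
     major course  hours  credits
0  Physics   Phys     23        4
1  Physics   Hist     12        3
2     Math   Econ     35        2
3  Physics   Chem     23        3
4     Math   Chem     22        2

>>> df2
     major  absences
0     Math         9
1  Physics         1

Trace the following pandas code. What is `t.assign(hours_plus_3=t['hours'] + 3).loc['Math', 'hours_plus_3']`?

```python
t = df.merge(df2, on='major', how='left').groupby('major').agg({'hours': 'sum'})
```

60

merge on 'major' (how='left') → 5 rows:
     major course  hours  credits  absences
0  Physics   Phys     23        4         1
1  Physics   Hist     12        3         1
2     Math   Econ     35        2         9
3  Physics   Chem     23        3         1
4     Math   Chem     22        2         9
group by major, sum of hours:
         hours
major         
Math        57
Physics     58
add column hours_plus_3 = t['hours'] + 3:
         hours  hours_plus_3
major                       
Math        57            60
Physics     58            61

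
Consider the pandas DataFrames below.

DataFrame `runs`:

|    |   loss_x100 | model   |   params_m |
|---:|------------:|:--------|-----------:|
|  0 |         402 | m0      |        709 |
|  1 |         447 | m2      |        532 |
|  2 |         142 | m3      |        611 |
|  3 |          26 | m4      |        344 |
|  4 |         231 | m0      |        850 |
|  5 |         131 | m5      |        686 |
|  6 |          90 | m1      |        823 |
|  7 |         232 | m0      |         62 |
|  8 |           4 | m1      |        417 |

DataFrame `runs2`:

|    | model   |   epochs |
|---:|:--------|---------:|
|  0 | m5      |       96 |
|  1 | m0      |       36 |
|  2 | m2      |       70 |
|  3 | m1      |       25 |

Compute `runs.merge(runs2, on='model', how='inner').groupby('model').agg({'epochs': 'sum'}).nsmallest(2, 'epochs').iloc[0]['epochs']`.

50

merge on 'model' (how='inner') → 7 rows:
   loss_x100 model  params_m  epochs
0        402    m0       709      36
1        447    m2       532      70
2        231    m0       850      36
3        131    m5       686      96
4         90    m1       823      25
5        232    m0        62      36
6          4    m1       417      25
group by model, sum of epochs:
       epochs
model        
m0        108
m1         50
m2         70
m5         96
take 2 rows with smallest epochs:
       epochs
model        
m1         50
m2         70
Taking the value at position 0, column 'epochs' gives 50.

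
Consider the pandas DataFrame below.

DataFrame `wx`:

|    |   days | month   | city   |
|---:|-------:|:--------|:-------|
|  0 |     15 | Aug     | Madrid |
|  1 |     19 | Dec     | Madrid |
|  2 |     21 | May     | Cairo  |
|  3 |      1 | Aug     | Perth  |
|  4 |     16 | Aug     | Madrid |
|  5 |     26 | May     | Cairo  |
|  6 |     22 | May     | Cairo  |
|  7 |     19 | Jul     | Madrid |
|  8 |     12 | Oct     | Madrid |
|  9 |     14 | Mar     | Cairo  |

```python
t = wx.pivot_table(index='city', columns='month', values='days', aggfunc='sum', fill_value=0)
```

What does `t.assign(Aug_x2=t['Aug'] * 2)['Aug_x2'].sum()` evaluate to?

64

pivot: rows=city, cols=month, sum(days):
month   Aug  Dec  Jul  Mar  May  Oct
city                                
Cairo     0    0    0   14   69    0
Madrid   31   19   19    0    0   12
Perth     1    0    0    0    0    0
add column Aug_x2 = t['Aug'] * 2:
month   Aug  Dec  Jul  Mar  May  Oct  Aug_x2
city                                        
Cairo     0    0    0   14   69    0       0
Madrid   31   19   19    0    0   12      62
Perth     1    0    0    0    0    0       2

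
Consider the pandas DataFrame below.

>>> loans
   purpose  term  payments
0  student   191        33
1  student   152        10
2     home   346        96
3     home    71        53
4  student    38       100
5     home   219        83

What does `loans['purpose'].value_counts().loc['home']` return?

value_counts of purpose:
purpose
student    3
home       3
Name: count, dtype: int64
The value at index 'home' is 3.

3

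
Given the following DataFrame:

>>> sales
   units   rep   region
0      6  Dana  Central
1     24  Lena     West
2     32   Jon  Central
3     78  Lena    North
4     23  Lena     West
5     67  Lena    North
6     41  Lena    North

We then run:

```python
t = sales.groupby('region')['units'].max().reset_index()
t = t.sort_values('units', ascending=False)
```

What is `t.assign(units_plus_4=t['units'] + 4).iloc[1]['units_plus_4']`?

group by region, max of units:
region
Central    32
North      78
West       24
Name: units, dtype: int64
reset_index():
    region  units
0  Central     32
1    North     78
2     West     24
sort by units descending:
    region  units
1    North     78
0  Central     32
2     West     24
add column units_plus_4 = t['units'] + 4:
    region  units  units_plus_4
1    North     78            82
0  Central     32            36
2     West     24            28

36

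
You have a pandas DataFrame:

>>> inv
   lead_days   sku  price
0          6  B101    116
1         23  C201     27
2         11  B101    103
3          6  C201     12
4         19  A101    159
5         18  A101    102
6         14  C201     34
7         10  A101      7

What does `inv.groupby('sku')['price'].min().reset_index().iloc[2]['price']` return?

group by sku, min of price:
sku
A101      7
B101    103
C201     12
Name: price, dtype: int64
reset_index():
    sku  price
0  A101      7
1  B101    103
2  C201     12
Hence 12.

12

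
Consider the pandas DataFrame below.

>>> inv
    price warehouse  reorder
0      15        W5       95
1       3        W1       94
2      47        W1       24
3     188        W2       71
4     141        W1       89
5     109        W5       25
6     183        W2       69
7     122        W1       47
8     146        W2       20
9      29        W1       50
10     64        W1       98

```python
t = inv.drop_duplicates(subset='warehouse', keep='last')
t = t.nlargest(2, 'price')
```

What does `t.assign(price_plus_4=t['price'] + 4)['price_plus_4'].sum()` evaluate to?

drop duplicate warehouse (keep=last):
    price warehouse  reorder
5     109        W5       25
8     146        W2       20
10     64        W1       98
take 2 rows with largest price:
   price warehouse  reorder
8    146        W2       20
5    109        W5       25
add column price_plus_4 = t['price'] + 4:
   price warehouse  reorder  price_plus_4
8    146        W2       20           150
5    109        W5       25           113
Reading off the sum of column 'price_plus_4', we get 263.

263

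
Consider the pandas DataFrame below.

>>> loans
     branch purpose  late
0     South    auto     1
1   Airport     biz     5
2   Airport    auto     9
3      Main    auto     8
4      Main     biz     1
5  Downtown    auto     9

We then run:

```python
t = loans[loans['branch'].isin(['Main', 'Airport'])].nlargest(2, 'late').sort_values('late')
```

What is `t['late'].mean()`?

8.5

filter rows where branch in ['Main', 'Airport']:
    branch purpose  late
1  Airport     biz     5
2  Airport    auto     9
3     Main    auto     8
4     Main     biz     1
take 2 rows with largest late:
    branch purpose  late
2  Airport    auto     9
3     Main    auto     8
sort by late:
    branch purpose  late
3     Main    auto     8
2  Airport    auto     9
So mean() = 8.5.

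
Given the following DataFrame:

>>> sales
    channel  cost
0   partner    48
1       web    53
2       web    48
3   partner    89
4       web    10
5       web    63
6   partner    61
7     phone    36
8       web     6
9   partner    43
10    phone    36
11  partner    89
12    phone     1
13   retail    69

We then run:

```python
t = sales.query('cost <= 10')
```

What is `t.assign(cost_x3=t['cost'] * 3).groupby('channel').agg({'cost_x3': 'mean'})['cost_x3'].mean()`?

filter rows where cost <= 10:
   channel  cost
4      web    10
8      web     6
12   phone     1
add column cost_x3 = t['cost'] * 3:
   channel  cost  cost_x3
4      web    10       30
8      web     6       18
12   phone     1        3
group by channel, mean of cost_x3:
         cost_x3
channel         
phone        3.0
web         24.0
Then the mean of column 'cost_x3': 13.5

13.5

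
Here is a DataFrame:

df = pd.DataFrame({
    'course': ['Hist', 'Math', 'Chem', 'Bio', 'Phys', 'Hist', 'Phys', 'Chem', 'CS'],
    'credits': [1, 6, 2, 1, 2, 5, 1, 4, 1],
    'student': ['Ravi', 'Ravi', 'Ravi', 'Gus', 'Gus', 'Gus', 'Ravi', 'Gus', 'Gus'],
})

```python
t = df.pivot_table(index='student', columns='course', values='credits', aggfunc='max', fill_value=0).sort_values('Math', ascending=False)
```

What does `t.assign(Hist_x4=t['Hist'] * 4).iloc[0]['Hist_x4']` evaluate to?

4

pivot: rows=student, cols=course, max(credits):
course   Bio  CS  Chem  Hist  Math  Phys
student                                 
Gus        1   1     4     5     0     2
Ravi       0   0     2     1     6     1
sort by Math descending:
course   Bio  CS  Chem  Hist  Math  Phys
student                                 
Ravi       0   0     2     1     6     1
Gus        1   1     4     5     0     2
add column Hist_x4 = t['Hist'] * 4:
course   Bio  CS  Chem  Hist  Math  Phys  Hist_x4
student                                          
Ravi       0   0     2     1     6     1        4
Gus        1   1     4     5     0     2       20
value at position 0, column 'Hist_x4' → 4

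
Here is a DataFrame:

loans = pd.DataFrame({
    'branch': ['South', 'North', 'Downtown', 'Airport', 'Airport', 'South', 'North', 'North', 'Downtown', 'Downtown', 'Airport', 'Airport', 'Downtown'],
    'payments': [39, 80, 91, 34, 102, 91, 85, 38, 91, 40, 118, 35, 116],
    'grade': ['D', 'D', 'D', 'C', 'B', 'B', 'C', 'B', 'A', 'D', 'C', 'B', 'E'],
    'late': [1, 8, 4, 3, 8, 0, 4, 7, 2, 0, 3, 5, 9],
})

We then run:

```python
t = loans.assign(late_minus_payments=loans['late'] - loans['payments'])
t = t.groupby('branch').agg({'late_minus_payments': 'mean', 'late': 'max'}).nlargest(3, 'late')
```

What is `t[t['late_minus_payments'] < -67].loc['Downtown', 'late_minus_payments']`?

add column late_minus_payments = loans['late'] - loans['payments']:
      branch  payments grade  late  late_minus_payments
0      South        39     D     1                  -38
1      North        80     D     8                  -72
2   Downtown        91     D     4                  -87
3    Airport        34     C     3                  -31
4    Airport       102     B     8                  -94
5      South        91     B     0                  -91
6      North        85     C     4                  -81
7      North        38     B     7                  -31
8   Downtown        91     A     2                  -89
9   Downtown        40     D     0                  -40
10   Airport       118     C     3                 -115
11   Airport        35     B     5                  -30
12  Downtown       116     E     9                 -107
group by branch: mean(late_minus_payments), max(late):
          late_minus_payments  late
branch                             
Airport            -67.500000     8
Downtown           -80.750000     9
North              -61.333333     8
South              -64.500000     1
take 3 rows with largest late:
          late_minus_payments  late
branch                             
Downtown           -80.750000     9
Airport            -67.500000     8
North              -61.333333     8
filter rows where late_minus_payments < -67:
          late_minus_payments  late
branch                             
Downtown               -80.75     9
Airport                -67.50     8
The value at row 'Downtown', column 'late_minus_payments' is -80.75.

-80.75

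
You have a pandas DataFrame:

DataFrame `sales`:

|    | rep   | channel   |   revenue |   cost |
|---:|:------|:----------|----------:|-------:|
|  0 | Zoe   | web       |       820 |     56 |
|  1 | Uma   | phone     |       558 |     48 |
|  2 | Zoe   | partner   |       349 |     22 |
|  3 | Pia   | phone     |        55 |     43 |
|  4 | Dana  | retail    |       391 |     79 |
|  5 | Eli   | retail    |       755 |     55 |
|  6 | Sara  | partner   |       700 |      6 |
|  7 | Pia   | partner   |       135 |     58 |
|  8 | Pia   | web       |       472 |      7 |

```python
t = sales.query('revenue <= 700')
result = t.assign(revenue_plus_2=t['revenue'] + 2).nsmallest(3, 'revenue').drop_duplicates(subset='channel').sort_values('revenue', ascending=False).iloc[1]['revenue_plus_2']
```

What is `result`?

57

filter rows where revenue <= 700:
    rep  channel  revenue  cost
1   Uma    phone      558    48
2   Zoe  partner      349    22
3   Pia    phone       55    43
4  Dana   retail      391    79
6  Sara  partner      700     6
7   Pia  partner      135    58
8   Pia      web      472     7
add column revenue_plus_2 = t['revenue'] + 2:
    rep  channel  revenue  cost  revenue_plus_2
1   Uma    phone      558    48             560
2   Zoe  partner      349    22             351
3   Pia    phone       55    43              57
4  Dana   retail      391    79             393
6  Sara  partner      700     6             702
7   Pia  partner      135    58             137
8   Pia      web      472     7             474
take 3 rows with smallest revenue:
   rep  channel  revenue  cost  revenue_plus_2
3  Pia    phone       55    43              57
7  Pia  partner      135    58             137
2  Zoe  partner      349    22             351
drop duplicate channel (keep=first):
   rep  channel  revenue  cost  revenue_plus_2
3  Pia    phone       55    43              57
7  Pia  partner      135    58             137
sort by revenue descending:
   rep  channel  revenue  cost  revenue_plus_2
7  Pia  partner      135    58             137
3  Pia    phone       55    43              57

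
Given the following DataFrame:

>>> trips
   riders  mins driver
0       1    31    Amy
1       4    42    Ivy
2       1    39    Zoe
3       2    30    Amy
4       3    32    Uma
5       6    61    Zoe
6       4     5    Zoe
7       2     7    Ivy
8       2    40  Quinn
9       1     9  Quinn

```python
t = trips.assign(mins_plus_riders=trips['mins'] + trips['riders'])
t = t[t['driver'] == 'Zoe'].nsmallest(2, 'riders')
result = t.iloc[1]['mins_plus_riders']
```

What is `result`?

add column mins_plus_riders = trips['mins'] + trips['riders']:
   riders  mins driver  mins_plus_riders
0       1    31    Amy                32
1       4    42    Ivy                46
2       1    39    Zoe                40
3       2    30    Amy                32
4       3    32    Uma                35
5       6    61    Zoe                67
6       4     5    Zoe                 9
7       2     7    Ivy                 9
8       2    40  Quinn                42
9       1     9  Quinn                10
filter rows where driver == 'Zoe':
   riders  mins driver  mins_plus_riders
2       1    39    Zoe                40
5       6    61    Zoe                67
6       4     5    Zoe                 9
take 2 rows with smallest riders:
   riders  mins driver  mins_plus_riders
2       1    39    Zoe                40
6       4     5    Zoe                 9

9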